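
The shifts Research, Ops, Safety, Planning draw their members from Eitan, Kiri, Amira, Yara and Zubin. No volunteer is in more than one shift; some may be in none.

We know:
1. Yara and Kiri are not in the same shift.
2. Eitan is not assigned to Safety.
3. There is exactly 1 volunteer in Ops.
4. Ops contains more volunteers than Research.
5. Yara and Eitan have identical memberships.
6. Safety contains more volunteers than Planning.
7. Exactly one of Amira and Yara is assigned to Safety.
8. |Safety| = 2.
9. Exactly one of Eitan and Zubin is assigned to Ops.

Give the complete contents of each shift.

From (2): Eitan ∉ Safety.
(5): Yara matches Eitan: Yara ∉ Safety.
(7) (exactly one): Amira ∈ Safety.
Suppose Eitan ∈ Research: no assignment then satisfies all the clues, so Eitan ∉ Research.

Research = {}; Ops = {Zubin}; Safety = {Amira, Kiri}; Planning = {}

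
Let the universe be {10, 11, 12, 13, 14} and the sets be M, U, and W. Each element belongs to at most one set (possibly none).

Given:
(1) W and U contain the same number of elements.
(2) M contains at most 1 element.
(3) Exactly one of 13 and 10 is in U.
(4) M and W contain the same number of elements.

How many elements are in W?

1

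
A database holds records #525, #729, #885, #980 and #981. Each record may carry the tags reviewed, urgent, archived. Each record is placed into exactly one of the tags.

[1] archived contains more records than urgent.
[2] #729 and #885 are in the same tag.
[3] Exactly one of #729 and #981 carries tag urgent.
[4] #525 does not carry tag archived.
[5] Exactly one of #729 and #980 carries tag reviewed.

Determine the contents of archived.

From (4): #525 ∉ archived.
Suppose #729 ∉ archived: no assignment then satisfies all the clues, so #729 ∈ archived.

archived = {#729, #885}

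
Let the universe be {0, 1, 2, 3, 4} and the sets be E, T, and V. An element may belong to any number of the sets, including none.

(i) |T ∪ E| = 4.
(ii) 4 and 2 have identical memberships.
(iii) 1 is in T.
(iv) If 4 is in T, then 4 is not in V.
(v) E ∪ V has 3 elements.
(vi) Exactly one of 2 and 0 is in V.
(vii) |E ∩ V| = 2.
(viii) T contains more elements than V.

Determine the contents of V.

V = {0, 1, 3}

From (iii): 1 ∈ T.
Suppose 0 ∉ V: no assignment then satisfies all the clues, so 0 ∈ V.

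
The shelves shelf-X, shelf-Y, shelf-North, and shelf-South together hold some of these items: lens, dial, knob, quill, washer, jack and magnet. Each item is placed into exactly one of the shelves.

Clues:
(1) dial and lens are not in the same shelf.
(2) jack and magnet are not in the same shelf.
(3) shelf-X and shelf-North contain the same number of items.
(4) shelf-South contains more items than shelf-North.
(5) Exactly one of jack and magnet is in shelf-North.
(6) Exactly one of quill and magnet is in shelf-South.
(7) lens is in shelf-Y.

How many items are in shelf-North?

From (7): lens ∈ shelf-Y.
(1): dial ∉ shelf-Y.
Suppose dial ∈ shelf-North: no assignment then satisfies all the clues, so dial ∉ shelf-North.

1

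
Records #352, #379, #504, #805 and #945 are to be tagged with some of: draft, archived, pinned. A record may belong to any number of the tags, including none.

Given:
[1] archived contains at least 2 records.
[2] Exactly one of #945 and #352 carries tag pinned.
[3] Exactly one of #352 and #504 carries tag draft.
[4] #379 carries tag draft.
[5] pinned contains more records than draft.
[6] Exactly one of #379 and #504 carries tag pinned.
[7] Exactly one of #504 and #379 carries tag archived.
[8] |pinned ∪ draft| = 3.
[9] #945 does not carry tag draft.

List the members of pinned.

pinned = {#352, #379, #805}

From (4): #379 ∈ draft.
From (9): #945 ∉ draft.
Suppose #352 ∉ pinned: no assignment then satisfies all the clues, so #352 ∈ pinned.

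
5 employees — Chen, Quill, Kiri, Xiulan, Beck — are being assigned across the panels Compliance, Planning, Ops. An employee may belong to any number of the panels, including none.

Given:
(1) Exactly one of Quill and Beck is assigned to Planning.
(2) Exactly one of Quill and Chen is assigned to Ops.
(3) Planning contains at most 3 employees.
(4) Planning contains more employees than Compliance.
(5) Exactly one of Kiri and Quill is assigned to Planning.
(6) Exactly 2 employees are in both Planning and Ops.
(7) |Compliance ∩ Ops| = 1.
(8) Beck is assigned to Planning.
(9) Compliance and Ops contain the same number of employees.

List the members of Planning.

Planning = {Beck, Chen, Kiri}

From (8): Beck ∈ Planning.
(1) (exactly one): Quill ∉ Planning.
(5) (exactly one): Kiri ∈ Planning.
Suppose Chen ∉ Planning: no assignment then satisfies all the clues, so Chen ∈ Planning.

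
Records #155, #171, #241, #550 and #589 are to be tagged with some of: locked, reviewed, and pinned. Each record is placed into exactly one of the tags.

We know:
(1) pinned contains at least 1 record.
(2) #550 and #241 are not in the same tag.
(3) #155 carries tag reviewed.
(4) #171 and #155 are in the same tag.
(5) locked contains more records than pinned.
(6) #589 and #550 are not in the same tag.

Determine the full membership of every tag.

locked = {#241, #589}; reviewed = {#155, #171}; pinned = {#550}

From (3): #155 ∈ reviewed.
(4): #171 matches #155: #171 ∉ locked.
(4): #171 matches #155: #171 ∈ reviewed.
Suppose #241 ∉ locked: no assignment then satisfies all the clues, so #241 ∈ locked.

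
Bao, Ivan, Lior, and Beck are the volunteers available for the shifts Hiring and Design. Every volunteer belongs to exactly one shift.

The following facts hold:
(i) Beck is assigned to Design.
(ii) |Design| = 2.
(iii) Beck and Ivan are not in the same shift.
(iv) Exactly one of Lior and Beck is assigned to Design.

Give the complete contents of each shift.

From (i): Beck ∈ Design.
(iii): Ivan ∉ Design.
(iv) (exactly one): Lior ∉ Design.
Only one shift left: Ivan ∈ Hiring.
Only one shift left: Lior ∈ Hiring.
(ii): only 2 candidates remain for Design, so all are in.

Hiring = {Ivan, Lior}; Design = {Bao, Beck}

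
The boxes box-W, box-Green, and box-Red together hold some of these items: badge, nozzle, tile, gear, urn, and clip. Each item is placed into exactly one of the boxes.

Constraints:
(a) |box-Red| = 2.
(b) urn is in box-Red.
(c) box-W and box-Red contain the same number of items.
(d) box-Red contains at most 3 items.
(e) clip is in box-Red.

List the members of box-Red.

box-Red = {clip, urn}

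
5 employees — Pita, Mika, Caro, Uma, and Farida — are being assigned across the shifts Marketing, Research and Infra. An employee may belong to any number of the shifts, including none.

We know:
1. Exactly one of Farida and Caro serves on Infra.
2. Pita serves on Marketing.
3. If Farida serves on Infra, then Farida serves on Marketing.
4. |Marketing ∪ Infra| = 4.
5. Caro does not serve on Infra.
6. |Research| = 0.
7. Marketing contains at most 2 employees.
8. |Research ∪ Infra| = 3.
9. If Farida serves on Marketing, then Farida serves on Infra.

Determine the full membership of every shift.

Marketing = {Farida, Pita}; Research = {}; Infra = {Farida, Mika, Uma}

From (2): Pita ∈ Marketing.
From (5): Caro ∉ Infra.
(1) (exactly one): Farida ∈ Infra.
(3): Farida ∈ Marketing.
(6): Research already has 0, so the rest are out.
(7): Marketing already has 2, so the rest are out.
Suppose Pita ∈ Infra: no assignment then satisfies all the clues, so Pita ∉ Infra.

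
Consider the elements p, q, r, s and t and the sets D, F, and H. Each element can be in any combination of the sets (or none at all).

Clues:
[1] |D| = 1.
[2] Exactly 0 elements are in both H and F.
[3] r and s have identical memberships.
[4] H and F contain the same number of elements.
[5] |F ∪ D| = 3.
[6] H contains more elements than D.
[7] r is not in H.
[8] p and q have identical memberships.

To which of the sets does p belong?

From (7): r ∉ H.
(3): s matches r: s ∉ H.
Suppose p ∈ D: no assignment then satisfies all the clues, so p ∉ D.

p: H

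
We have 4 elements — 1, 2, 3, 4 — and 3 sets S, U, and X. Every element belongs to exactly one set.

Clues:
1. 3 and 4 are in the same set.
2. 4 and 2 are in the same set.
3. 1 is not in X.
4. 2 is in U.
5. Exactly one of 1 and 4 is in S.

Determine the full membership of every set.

S = {1}; U = {2, 3, 4}; X = {}

From (3): 1 ∉ X.
From (4): 2 ∈ U.
(2): 4 matches 2: 4 ∉ S.
(2): 4 matches 2: 4 ∈ U.
(5) (exactly one): 1 ∈ S.
(1): 3 matches 4: 3 ∉ S.
(1): 3 matches 4: 3 ∈ U.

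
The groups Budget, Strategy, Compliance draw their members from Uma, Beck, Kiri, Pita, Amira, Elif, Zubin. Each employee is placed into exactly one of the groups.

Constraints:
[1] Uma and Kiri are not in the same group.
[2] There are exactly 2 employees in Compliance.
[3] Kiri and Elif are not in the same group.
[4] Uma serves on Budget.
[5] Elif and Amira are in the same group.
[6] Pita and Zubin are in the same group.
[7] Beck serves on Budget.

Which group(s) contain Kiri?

From (4): Uma ∈ Budget.
From (7): Beck ∈ Budget.
(1): Kiri ∉ Budget.
Suppose Kiri ∉ Strategy: no assignment then satisfies all the clues, so Kiri ∈ Strategy.

Kiri: Strategy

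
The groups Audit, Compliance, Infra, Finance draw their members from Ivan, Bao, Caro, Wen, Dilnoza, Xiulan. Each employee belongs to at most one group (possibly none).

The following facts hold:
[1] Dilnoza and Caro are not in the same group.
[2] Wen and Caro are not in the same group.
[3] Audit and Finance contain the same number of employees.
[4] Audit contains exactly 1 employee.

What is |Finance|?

1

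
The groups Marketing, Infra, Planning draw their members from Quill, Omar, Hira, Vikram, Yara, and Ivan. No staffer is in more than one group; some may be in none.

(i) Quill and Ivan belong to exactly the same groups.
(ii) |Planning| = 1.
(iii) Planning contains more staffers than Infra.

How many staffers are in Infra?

0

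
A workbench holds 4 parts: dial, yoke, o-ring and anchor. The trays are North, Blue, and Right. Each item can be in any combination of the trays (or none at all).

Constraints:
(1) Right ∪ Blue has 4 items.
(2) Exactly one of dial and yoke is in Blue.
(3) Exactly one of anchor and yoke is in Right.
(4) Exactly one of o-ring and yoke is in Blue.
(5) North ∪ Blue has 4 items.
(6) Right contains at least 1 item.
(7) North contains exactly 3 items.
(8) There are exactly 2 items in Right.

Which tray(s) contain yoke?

yoke: North, Right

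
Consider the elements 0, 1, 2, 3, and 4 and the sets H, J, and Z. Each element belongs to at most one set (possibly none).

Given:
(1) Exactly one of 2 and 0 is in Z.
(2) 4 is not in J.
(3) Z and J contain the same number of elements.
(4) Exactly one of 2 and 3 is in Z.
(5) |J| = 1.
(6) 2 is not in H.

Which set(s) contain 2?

2: Z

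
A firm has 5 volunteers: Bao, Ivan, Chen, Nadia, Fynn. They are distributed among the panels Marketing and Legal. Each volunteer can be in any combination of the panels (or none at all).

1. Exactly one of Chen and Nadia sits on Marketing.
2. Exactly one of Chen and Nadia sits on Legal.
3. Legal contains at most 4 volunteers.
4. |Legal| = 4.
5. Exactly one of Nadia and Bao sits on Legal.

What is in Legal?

Legal = {Bao, Chen, Fynn, Ivan}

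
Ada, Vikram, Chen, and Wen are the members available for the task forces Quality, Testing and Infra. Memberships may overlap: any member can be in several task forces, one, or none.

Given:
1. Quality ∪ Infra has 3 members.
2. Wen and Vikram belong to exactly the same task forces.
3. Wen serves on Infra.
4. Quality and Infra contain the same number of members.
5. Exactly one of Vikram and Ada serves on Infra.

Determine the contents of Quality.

Quality = {Chen, Vikram, Wen}

From (3): Wen ∈ Infra.
(2): Vikram matches Wen: Vikram ∈ Infra.
(5) (exactly one): Ada ∉ Infra.
Suppose Ada ∈ Quality: no assignment then satisfies all the clues, so Ada ∉ Quality.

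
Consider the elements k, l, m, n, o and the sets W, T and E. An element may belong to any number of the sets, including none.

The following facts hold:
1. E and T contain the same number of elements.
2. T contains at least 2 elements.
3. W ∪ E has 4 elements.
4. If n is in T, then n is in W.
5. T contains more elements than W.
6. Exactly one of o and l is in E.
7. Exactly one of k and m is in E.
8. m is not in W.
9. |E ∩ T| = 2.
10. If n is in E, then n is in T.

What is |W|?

2

From (8): m ∉ W.
Suppose n ∉ W: no assignment then satisfies all the clues, so n ∈ W.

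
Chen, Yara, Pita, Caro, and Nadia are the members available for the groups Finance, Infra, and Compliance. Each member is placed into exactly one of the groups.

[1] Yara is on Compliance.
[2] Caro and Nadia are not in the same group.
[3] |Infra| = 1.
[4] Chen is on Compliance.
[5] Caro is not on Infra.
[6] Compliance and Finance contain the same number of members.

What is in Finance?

Finance = {Caro, Pita}

From (1): Yara ∈ Compliance.
From (4): Chen ∈ Compliance.
From (5): Caro ∉ Infra.
Suppose Pita ∉ Finance: no assignment then satisfies all the clues, so Pita ∈ Finance.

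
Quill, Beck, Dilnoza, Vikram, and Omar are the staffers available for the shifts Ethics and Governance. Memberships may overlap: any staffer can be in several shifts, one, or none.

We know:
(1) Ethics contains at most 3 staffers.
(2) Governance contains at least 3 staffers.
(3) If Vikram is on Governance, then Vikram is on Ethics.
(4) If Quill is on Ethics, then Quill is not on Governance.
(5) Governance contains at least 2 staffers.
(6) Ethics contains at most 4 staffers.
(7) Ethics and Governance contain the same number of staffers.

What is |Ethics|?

3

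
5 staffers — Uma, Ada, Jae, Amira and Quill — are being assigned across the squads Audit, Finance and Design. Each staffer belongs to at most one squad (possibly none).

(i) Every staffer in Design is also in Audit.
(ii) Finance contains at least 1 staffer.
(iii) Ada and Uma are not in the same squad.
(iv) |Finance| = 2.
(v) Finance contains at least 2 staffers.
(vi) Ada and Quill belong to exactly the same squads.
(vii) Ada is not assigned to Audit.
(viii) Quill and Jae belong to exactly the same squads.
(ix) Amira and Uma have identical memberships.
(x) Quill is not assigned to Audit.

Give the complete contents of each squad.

Audit = {}; Finance = {Amira, Uma}; Design = {}

From (vii): Ada ∉ Audit.
From (x): Quill ∉ Audit.
(i) contrapositive: Ada ∉ Design.
(i) contrapositive: Quill ∉ Design.
(viii): Jae matches Quill: Jae ∉ Audit.
(viii): Jae matches Quill: Jae ∉ Design.
Suppose Uma ∈ Audit: no assignment then satisfies all the clues, so Uma ∉ Audit.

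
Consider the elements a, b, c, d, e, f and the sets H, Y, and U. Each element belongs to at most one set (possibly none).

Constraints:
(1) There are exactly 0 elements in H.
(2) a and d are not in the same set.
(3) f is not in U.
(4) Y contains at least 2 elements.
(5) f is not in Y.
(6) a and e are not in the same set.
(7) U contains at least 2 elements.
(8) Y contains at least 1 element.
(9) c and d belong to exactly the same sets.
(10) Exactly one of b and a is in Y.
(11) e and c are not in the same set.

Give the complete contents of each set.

H = {}; Y = {b, e}; U = {c, d}

From (3): f ∉ U.
From (5): f ∉ Y.
(1): H already has 0, so the rest are out.
Suppose a ∈ Y: no assignment then satisfies all the clues, so a ∉ Y.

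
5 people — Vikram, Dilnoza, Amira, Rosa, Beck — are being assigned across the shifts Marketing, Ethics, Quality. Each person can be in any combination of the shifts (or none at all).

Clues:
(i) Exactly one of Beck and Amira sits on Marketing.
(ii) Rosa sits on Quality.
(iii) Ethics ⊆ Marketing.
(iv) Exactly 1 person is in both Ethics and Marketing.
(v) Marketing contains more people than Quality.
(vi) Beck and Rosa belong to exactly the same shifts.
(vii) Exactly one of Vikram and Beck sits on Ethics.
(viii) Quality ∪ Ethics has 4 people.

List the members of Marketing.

Marketing = {Beck, Dilnoza, Rosa, Vikram}

From (ii): Rosa ∈ Quality.
(vi): Beck matches Rosa: Beck ∈ Quality.
Suppose Vikram ∉ Marketing: no assignment then satisfies all the clues, so Vikram ∈ Marketing.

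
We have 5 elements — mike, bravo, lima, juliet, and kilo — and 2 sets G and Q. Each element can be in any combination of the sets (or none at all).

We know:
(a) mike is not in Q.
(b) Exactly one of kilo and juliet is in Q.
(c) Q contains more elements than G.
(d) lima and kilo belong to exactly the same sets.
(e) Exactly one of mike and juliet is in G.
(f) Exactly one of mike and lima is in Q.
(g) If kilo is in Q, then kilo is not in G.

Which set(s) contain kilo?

kilo: Q

From (a): mike ∉ Q.
(f) (exactly one): lima ∈ Q.
(d): kilo matches lima: kilo ∈ Q.
(g): kilo ∉ G.
(b) (exactly one): juliet ∉ Q.
(d): lima matches kilo: lima ∉ G.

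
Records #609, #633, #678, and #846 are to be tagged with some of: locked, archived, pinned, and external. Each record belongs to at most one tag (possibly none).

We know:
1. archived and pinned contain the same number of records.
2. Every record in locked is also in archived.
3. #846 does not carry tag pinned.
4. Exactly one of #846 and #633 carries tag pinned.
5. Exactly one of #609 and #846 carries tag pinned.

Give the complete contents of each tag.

locked = {}; archived = {#678, #846}; pinned = {#609, #633}; external = {}

From (3): #846 ∉ pinned.
(4) (exactly one): #633 ∈ pinned.
(5) (exactly one): #609 ∈ pinned.
Suppose #678 ∈ locked: no assignment then satisfies all the clues, so #678 ∉ locked.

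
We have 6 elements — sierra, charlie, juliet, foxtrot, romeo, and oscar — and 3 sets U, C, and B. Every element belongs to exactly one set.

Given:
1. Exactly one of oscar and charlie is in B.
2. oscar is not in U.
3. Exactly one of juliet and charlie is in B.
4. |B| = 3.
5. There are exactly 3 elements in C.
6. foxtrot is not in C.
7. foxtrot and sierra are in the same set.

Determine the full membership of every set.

U = {}; C = {juliet, oscar, romeo}; B = {charlie, foxtrot, sierra}

From (2): oscar ∉ U.
From (6): foxtrot ∉ C.
(7): sierra matches foxtrot: sierra ∉ C.
Suppose sierra ∈ U: no assignment then satisfies all the clues, so sierra ∉ U.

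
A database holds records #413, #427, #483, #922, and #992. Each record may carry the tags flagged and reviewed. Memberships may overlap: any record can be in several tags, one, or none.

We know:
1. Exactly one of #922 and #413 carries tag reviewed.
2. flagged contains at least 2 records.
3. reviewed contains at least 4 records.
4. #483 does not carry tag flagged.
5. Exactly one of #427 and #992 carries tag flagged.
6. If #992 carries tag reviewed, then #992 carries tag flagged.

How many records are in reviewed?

4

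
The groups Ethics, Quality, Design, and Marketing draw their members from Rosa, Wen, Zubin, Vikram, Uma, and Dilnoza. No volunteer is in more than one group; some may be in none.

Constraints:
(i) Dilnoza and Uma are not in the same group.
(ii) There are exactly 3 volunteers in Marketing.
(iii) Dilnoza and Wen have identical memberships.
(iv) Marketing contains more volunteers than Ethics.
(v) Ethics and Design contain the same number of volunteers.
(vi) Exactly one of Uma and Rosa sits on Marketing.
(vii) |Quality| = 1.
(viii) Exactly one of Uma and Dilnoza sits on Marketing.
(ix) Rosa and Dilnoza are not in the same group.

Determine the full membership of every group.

Ethics = {}; Quality = {Rosa}; Design = {}; Marketing = {Uma, Vikram, Zubin}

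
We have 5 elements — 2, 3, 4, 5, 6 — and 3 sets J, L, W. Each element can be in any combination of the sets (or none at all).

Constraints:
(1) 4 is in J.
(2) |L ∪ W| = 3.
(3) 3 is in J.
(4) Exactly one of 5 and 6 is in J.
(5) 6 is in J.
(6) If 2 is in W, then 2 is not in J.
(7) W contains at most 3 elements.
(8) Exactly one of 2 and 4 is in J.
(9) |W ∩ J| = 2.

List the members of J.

J = {3, 4, 6}

From (1): 4 ∈ J.
From (3): 3 ∈ J.
From (5): 6 ∈ J.
(4) (exactly one): 5 ∉ J.
(8) (exactly one): 2 ∉ J.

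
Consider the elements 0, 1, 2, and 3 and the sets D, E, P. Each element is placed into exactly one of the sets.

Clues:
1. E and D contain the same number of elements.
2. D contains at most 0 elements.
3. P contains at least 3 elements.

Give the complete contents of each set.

D = {}; E = {}; P = {0, 1, 2, 3}

(2): D already has 0, so the rest are out.
Suppose 0 ∈ E: no assignment then satisfies all the clues, so 0 ∉ E.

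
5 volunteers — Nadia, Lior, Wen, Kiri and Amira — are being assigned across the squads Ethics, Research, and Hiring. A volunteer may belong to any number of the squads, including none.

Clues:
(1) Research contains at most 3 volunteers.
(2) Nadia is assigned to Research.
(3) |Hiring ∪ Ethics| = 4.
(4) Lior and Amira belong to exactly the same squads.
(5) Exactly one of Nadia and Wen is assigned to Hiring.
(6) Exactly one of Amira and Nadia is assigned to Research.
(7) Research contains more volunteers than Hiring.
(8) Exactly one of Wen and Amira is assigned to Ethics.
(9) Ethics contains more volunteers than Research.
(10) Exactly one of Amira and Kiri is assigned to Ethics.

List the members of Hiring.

From (2): Nadia ∈ Research.
(6) (exactly one): Amira ∉ Research.
(4): Lior matches Amira: Lior ∉ Research.
Suppose Nadia ∈ Hiring: no assignment then satisfies all the clues, so Nadia ∉ Hiring.

Hiring = {Wen}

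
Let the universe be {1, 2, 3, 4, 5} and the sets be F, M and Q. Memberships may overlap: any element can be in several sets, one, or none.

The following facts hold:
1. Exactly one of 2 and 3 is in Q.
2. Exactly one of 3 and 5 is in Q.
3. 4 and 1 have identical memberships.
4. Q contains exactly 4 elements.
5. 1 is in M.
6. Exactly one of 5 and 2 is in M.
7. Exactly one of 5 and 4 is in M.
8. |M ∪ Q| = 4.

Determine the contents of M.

From (5): 1 ∈ M.
(3): 4 matches 1: 4 ∈ M.
(7) (exactly one): 5 ∉ M.
(6) (exactly one): 2 ∈ M.
Suppose 3 ∈ M: no assignment then satisfies all the clues, so 3 ∉ M.

M = {1, 2, 4}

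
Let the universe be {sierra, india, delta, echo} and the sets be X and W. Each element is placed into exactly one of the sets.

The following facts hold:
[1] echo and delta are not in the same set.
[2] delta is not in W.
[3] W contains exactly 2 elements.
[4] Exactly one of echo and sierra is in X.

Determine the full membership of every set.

X = {delta, sierra}; W = {echo, india}

From (2): delta ∉ W.
Only one set left: delta ∈ X.
(1): echo ∉ X.
(4) (exactly one): sierra ∈ X.
Only one set left: echo ∈ W.
(3): only 2 candidates remain for W, so all are in.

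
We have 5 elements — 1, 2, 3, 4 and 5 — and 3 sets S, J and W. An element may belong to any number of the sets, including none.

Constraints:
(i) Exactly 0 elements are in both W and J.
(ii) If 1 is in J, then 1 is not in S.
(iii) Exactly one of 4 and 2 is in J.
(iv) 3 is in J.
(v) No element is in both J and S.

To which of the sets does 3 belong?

From (iv): 3 ∈ J.
(v) (disjoint): 3 ∉ S.
Suppose 3 ∈ W: no assignment then satisfies all the clues, so 3 ∉ W.

3: J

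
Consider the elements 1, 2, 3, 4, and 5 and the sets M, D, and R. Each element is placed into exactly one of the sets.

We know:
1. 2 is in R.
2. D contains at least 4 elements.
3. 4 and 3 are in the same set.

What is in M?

M = {}

From (1): 2 ∈ R.
(2): only 4 candidates remain for D, so all are in.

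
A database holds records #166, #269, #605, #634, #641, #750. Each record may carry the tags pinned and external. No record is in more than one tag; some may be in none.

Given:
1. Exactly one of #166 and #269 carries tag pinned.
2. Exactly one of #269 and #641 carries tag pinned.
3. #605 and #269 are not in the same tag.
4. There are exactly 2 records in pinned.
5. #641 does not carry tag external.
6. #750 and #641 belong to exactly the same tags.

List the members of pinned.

pinned = {#269, #634}

From (5): #641 ∉ external.
(6): #750 matches #641: #750 ∉ external.
Suppose #166 ∈ pinned: no assignment then satisfies all the clues, so #166 ∉ pinned.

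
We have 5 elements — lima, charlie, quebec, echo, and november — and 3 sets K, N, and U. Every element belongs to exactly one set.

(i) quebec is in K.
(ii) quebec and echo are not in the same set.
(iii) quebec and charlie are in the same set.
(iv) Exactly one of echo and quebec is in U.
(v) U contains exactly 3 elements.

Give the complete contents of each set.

K = {charlie, quebec}; N = {}; U = {echo, lima, november}

From (i): quebec ∈ K.
(ii): echo ∉ K.
(iii): charlie matches quebec: charlie ∈ K.
(iv) (exactly one): echo ∈ U.
(v): only 3 candidates remain for U, so all are in.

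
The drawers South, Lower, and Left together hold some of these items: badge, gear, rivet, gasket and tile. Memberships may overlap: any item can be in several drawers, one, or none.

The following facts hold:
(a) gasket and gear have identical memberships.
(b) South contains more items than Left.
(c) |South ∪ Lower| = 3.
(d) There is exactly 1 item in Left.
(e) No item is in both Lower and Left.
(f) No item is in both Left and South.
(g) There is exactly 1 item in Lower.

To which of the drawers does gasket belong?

gasket: South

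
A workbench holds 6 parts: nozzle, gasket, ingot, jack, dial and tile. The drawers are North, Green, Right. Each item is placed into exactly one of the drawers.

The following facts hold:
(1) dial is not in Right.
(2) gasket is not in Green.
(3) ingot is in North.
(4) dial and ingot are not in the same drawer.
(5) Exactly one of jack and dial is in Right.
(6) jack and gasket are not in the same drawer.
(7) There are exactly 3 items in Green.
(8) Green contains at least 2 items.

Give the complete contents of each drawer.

From (1): dial ∉ Right.
From (2): gasket ∉ Green.
From (3): ingot ∈ North.
(4): dial ∉ North.
(5) (exactly one): jack ∈ Right.
(6): gasket ∉ Right.
(7): only 3 candidates remain for Green, so all are in.
Only one drawer left: gasket ∈ North.

North = {gasket, ingot}; Green = {dial, nozzle, tile}; Right = {jack}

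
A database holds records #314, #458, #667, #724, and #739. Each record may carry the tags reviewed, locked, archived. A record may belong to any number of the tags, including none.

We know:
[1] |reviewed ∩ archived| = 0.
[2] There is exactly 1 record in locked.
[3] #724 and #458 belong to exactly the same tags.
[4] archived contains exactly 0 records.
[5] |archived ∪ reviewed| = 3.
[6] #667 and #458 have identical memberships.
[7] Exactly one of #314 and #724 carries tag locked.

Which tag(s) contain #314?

(4): archived already has 0, so the rest are out.
Suppose #314 ∈ reviewed: no assignment then satisfies all the clues, so #314 ∉ reviewed.

#314: locked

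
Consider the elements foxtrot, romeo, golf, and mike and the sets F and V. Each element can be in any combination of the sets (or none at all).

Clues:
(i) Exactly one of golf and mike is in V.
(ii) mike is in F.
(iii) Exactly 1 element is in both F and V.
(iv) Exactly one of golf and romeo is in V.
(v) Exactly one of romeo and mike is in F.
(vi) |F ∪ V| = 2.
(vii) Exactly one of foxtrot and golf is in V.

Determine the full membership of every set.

F = {golf, mike}; V = {golf}

From (ii): mike ∈ F.
(v) (exactly one): romeo ∉ F.
Suppose foxtrot ∈ F: no assignment then satisfies all the clues, so foxtrot ∉ F.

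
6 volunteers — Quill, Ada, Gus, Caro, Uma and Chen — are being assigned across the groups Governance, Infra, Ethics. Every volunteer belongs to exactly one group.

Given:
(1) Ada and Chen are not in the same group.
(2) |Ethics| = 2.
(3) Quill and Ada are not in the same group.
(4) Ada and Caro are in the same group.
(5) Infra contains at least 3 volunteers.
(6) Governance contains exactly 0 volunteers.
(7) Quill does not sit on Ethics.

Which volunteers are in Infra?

From (7): Quill ∉ Ethics.
(6): Governance already has 0, so the rest are out.
Only one group left: Quill ∈ Infra.
(3): Ada ∉ Infra.
(4): Caro matches Ada: Caro ∉ Infra.
Only one group left: Ada ∈ Ethics.
Only one group left: Caro ∈ Ethics.
(1): Chen ∉ Ethics.
(2): Ethics already has 2, so the rest are out.
Only one group left: Gus ∈ Infra.
Only one group left: Uma ∈ Infra.
Only one group left: Chen ∈ Infra.

Infra = {Chen, Gus, Quill, Uma}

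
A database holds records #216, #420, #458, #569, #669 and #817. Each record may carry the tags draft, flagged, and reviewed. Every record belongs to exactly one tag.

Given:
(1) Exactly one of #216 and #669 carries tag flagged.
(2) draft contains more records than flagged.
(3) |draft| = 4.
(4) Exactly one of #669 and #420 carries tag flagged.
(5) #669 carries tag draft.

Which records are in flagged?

From (5): #669 ∈ draft.
(1) (exactly one): #216 ∈ flagged.
(4) (exactly one): #420 ∈ flagged.
(3): only 4 candidates remain for draft, so all are in.

flagged = {#216, #420}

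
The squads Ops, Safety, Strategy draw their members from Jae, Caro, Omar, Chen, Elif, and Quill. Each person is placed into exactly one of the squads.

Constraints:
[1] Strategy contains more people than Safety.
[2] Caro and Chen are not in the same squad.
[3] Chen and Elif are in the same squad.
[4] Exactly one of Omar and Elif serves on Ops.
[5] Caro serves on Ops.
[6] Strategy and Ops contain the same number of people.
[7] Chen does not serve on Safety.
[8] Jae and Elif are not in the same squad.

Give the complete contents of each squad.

Ops = {Caro, Jae, Omar}; Safety = {}; Strategy = {Chen, Elif, Quill}

From (5): Caro ∈ Ops.
From (7): Chen ∉ Safety.
(2): Chen ∉ Ops.
(3): Elif matches Chen: Elif ∉ Ops.
(3): Elif matches Chen: Elif ∉ Safety.
(4) (exactly one): Omar ∈ Ops.
Only one squad left: Chen ∈ Strategy.
Only one squad left: Elif ∈ Strategy.
(8): Jae ∉ Strategy.
Suppose Jae ∉ Ops: no assignment then satisfies all the clues, so Jae ∈ Ops.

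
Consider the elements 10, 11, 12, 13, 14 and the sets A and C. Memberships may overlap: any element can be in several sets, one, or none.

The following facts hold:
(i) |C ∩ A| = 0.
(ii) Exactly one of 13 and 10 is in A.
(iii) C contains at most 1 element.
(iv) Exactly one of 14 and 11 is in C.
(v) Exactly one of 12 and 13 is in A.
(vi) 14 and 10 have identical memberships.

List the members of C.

C = {11}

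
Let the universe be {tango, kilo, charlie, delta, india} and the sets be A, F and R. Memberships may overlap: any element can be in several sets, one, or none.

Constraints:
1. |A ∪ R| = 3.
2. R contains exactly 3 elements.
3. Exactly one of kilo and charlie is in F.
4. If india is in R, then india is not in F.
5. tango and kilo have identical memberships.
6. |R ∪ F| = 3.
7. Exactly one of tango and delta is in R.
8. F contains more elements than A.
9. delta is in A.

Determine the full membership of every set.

A = {delta}; F = {charlie, delta}; R = {charlie, delta, india}

From (9): delta ∈ A.
Suppose tango ∈ A: no assignment then satisfies all the clues, so tango ∉ A.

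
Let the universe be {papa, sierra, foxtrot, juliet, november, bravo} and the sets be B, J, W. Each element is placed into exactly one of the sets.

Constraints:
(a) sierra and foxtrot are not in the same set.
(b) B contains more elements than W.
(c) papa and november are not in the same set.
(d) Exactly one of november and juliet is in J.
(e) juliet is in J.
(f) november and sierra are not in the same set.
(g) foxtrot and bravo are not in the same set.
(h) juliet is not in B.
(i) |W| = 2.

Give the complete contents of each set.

B = {bravo, papa, sierra}; J = {juliet}; W = {foxtrot, november}

From (e): juliet ∈ J.
(d) (exactly one): november ∉ J.
Suppose papa ∉ B: no assignment then satisfies all the clues, so papa ∈ B.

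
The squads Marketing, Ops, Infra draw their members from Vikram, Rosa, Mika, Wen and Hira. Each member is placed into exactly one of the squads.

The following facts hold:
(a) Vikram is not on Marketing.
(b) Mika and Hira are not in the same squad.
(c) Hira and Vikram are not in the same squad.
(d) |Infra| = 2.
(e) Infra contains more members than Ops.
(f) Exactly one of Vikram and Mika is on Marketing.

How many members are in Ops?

From (a): Vikram ∉ Marketing.
(f) (exactly one): Mika ∈ Marketing.
(b): Hira ∉ Marketing.
Suppose Rosa ∈ Ops: no assignment then satisfies all the clues, so Rosa ∉ Ops.

1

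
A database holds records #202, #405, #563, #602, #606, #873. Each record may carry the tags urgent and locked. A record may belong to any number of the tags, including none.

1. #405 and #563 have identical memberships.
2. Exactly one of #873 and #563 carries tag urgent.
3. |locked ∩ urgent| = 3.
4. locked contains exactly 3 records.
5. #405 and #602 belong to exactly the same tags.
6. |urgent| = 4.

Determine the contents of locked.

locked = {#405, #563, #602}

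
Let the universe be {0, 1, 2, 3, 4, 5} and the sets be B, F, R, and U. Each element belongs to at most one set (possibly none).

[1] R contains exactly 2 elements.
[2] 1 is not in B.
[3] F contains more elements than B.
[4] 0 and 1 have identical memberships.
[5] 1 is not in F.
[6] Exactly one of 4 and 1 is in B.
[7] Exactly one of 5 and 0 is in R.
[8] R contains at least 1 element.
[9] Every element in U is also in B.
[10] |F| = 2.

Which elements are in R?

R = {0, 1}

From (2): 1 ∉ B.
From (5): 1 ∉ F.
(4): 0 matches 1: 0 ∉ B.
(4): 0 matches 1: 0 ∉ F.
(6) (exactly one): 4 ∈ B.
(9) contrapositive: 0 ∉ U.
(9) contrapositive: 1 ∉ U.
Suppose 0 ∉ R: no assignment then satisfies all the clues, so 0 ∈ R.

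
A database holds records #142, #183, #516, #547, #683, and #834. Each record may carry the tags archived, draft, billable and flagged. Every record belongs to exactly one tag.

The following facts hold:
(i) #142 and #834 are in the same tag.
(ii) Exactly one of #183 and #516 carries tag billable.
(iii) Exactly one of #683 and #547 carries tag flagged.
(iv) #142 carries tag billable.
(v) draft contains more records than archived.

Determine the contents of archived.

archived = {}

From (iv): #142 ∈ billable.
(i): #834 matches #142: #834 ∉ archived.
(i): #834 matches #142: #834 ∉ draft.
(i): #834 matches #142: #834 ∈ billable.
Suppose #183 ∈ archived: no assignment then satisfies all the clues, so #183 ∉ archived.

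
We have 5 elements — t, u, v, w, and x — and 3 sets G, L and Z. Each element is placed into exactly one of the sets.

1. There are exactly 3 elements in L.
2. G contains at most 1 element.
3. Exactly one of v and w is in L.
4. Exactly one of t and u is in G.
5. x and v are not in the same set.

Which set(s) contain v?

v: Z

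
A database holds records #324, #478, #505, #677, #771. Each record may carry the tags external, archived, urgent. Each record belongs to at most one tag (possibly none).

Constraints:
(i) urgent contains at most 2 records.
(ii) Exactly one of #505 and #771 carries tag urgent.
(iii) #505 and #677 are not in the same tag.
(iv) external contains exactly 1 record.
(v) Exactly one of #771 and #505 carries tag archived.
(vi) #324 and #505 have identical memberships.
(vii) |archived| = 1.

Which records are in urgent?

urgent = {#324, #505}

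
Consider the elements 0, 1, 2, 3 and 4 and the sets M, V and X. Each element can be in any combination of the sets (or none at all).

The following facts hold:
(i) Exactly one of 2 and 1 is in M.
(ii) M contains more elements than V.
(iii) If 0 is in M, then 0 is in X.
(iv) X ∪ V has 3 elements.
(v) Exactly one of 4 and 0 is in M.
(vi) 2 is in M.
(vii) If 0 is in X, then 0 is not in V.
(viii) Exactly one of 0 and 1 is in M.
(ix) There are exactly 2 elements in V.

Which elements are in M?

M = {0, 2, 3}

From (vi): 2 ∈ M.
(i) (exactly one): 1 ∉ M.
(viii) (exactly one): 0 ∈ M.
(iii): 0 ∈ X.
(v) (exactly one): 4 ∉ M.
(vii): 0 ∉ V.
Suppose 3 ∉ M: no assignment then satisfies all the clues, so 3 ∈ M.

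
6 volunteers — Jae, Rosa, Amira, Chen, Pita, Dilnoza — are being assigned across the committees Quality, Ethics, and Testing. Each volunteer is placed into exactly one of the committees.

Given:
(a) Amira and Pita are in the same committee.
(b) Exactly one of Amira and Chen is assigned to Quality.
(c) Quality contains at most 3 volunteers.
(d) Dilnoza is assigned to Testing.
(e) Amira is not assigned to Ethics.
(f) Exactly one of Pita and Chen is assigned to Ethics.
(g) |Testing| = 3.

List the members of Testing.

Testing = {Dilnoza, Jae, Rosa}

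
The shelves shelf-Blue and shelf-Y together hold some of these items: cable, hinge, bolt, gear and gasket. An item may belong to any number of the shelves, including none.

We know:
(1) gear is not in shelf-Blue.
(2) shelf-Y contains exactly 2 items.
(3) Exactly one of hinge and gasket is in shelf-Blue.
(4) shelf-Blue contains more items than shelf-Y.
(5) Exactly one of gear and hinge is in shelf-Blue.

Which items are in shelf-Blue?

shelf-Blue = {bolt, cable, hinge}

From (1): gear ∉ shelf-Blue.
(5) (exactly one): hinge ∈ shelf-Blue.
(3) (exactly one): gasket ∉ shelf-Blue.
Suppose cable ∉ shelf-Blue: no assignment then satisfies all the clues, so cable ∈ shelf-Blue.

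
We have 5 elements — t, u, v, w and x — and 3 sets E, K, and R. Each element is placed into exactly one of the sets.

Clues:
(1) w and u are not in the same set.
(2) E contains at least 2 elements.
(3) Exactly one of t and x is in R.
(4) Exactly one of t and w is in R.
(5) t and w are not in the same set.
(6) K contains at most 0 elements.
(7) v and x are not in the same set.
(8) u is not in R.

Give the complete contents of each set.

E = {t, u, v}; K = {}; R = {w, x}

From (8): u ∉ R.
(6): K already has 0, so the rest are out.
Only one set left: u ∈ E.
(1): w ∉ E.
Only one set left: w ∈ R.
(4) (exactly one): t ∉ R.
Only one set left: t ∈ E.
(3) (exactly one): x ∈ R.
(7): v ∉ R.
Only one set left: v ∈ E.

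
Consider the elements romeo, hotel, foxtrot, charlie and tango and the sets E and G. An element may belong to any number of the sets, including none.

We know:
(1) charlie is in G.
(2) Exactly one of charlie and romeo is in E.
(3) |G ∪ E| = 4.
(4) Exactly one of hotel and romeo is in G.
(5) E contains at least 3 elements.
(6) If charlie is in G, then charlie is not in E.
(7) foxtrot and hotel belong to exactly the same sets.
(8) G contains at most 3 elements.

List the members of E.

E = {foxtrot, hotel, romeo}

From (1): charlie ∈ G.
(6): charlie ∉ E.
(2) (exactly one): romeo ∈ E.
Suppose hotel ∉ E: no assignment then satisfies all the clues, so hotel ∈ E.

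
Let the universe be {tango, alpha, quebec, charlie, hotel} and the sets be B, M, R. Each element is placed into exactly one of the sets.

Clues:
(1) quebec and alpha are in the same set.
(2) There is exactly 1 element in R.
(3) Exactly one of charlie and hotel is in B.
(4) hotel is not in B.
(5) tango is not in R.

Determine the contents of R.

R = {hotel}

From (4): hotel ∉ B.
From (5): tango ∉ R.
(3) (exactly one): charlie ∈ B.
Suppose alpha ∈ R: no assignment then satisfies all the clues, so alpha ∉ R.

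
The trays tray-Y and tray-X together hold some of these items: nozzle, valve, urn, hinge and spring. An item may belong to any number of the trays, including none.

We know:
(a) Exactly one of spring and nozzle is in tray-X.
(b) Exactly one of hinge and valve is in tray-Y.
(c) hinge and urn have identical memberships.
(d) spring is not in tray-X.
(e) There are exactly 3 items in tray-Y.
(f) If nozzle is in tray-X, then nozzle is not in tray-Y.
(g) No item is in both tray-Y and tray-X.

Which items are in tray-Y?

tray-Y = {hinge, spring, urn}

From (d): spring ∉ tray-X.
(a) (exactly one): nozzle ∈ tray-X.
(f): nozzle ∉ tray-Y.
Suppose valve ∈ tray-Y: no assignment then satisfies all the clues, so valve ∉ tray-Y.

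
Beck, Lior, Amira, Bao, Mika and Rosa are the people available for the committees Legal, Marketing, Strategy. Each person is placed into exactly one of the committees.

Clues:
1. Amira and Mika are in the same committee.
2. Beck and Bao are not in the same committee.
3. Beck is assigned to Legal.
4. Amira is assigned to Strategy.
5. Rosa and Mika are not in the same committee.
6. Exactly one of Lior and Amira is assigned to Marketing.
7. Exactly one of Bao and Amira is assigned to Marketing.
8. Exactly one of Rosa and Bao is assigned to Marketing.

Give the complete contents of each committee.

Legal = {Beck, Rosa}; Marketing = {Bao, Lior}; Strategy = {Amira, Mika}

From (3): Beck ∈ Legal.
From (4): Amira ∈ Strategy.
(1): Mika matches Amira: Mika ∉ Legal.
(1): Mika matches Amira: Mika ∉ Marketing.
(1): Mika matches Amira: Mika ∈ Strategy.
(2): Bao ∉ Legal.
(5): Rosa ∉ Strategy.
(6) (exactly one): Lior ∈ Marketing.
(7) (exactly one): Bao ∈ Marketing.
(8) (exactly one): Rosa ∉ Marketing.
Only one committee left: Rosa ∈ Legal.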